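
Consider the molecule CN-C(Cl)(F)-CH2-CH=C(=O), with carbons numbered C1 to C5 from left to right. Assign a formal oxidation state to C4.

Bonds to more-electronegative neighbours contribute +1 each, bonds to H or metals contribute −1 each, and C–C bonds contribute 0.
C4 has one bond to C (0), a double bond to C (2×0 = 0), one bond to H (-1).
Oxidation state = 0 + 0 − 1 = -1.

-1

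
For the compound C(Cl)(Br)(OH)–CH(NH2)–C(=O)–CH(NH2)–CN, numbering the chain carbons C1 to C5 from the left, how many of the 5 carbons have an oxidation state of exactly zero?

2

Tallying each carbon's bonds:
C1: 1C, 1O, 1Cl, 1Br → 0 + 1 + 1 + 1 = +3
C2: 2C, 1H, 1N → 0 − 1 + 1 = 0
C3: 2C, 2O → 0 + 2 = +2
C4: 2C, 1H, 1N → 0 − 1 + 1 = 0
C5: 1C, 3N → 0 + 3 = +3
2 carbons (C2, C4) meet the condition.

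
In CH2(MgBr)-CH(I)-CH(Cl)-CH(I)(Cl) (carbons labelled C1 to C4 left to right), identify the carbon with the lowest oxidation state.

C1

Tallying each carbon's bonds:
C1: 1C, 2H, 1Mg → 0 − 2 − 1 = -3
C2: 2C, 1H, 1I → 0 − 1 + 1 = 0
C3: 2C, 1H, 1Cl → 0 − 1 + 1 = 0
C4: 1C, 1H, 1Cl, 1I → 0 − 1 + 1 + 1 = +1
The most reduced carbon is C1 at -3.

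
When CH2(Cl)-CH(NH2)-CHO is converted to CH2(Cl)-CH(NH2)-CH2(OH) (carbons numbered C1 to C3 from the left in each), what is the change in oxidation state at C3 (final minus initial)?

-2

Before: C3 has 1 bond to C, 1 bond to H, 2 bonds to O → oxidation state +1.
After: C3 has 1 bond to C, 2 bonds to H, 1 bond to O → oxidation state -1.
Δ = -1 − (+1) = -2, so this is a reduction at C3.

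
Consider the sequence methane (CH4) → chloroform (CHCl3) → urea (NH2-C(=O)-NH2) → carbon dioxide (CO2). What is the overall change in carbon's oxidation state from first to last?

Carbon oxidation states along the series — methane: -4, chloroform: +2, urea: +4, carbon dioxide: +4.
Net change = +4 − (-4) = +8.

+8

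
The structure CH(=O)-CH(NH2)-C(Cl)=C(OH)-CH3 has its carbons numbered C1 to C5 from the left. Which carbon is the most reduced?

C5

Assign +1 per bond to O/N/halogen, −1 per bond to H or an electropositive element, and 0 per bond to carbon. Tallying each carbon:
C1: 1C, 1H, 2O → 0 − 1 + 2 = +1
C2: 2C, 1H, 1N → 0 − 1 + 1 = 0
C3: 3C, 1Cl → 0 + 1 = +1
C4: 3C, 1O → 0 + 1 = +1
C5: 1C, 3H → 0 − 3 = -3
The most reduced carbon is C5 at -3.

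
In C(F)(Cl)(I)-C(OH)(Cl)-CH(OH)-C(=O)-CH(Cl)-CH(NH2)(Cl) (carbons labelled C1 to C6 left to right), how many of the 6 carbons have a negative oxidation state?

Tallying each carbon's bonds:
C1: 1C, 1F, 1Cl, 1I → 0 + 1 + 1 + 1 = +3
C2: 2C, 1O, 1Cl → 0 + 1 + 1 = +2
C3: 2C, 1H, 1O → 0 − 1 + 1 = 0
C4: 2C, 2O → 0 + 2 = +2
C5: 2C, 1H, 1Cl → 0 − 1 + 1 = 0
C6: 1C, 1H, 1N, 1Cl → 0 − 1 + 1 + 1 = +1
0 carbons meet the condition.

0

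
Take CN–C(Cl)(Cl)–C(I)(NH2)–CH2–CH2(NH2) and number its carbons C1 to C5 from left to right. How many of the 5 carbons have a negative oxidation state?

2

Tallying each carbon's bonds:
C1: 1C, 3N → 0 + 3 = +3
C2: 2C, 2Cl → 0 + 2 = +2
C3: 2C, 1N, 1I → 0 + 1 + 1 = +2
C4: 2C, 2H → 0 − 2 = -2
C5: 1C, 2H, 1N → 0 − 2 + 1 = -1
2 carbons (C4, C5) meet the condition.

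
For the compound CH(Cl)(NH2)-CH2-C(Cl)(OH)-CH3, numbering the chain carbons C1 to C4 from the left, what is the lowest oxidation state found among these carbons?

Tallying each carbon's bonds:
C1: 1C, 1H, 1N, 1Cl → 0 − 1 + 1 + 1 = +1
C2: 2C, 2H → 0 − 2 = -2
C3: 2C, 1O, 1Cl → 0 + 1 + 1 = +2
C4: 1C, 3H → 0 − 3 = -3
The lowest value is -3.

-3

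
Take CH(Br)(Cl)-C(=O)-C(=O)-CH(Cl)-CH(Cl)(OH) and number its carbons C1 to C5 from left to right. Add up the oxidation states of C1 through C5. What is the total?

+6

Tallying each carbon's bonds:
C1: 1C, 1H, 1Cl, 1Br → 0 − 1 + 1 + 1 = +1
C2: 2C, 2O → 0 + 2 = +2
C3: 2C, 2O → 0 + 2 = +2
C4: 2C, 1H, 1Cl → 0 − 1 + 1 = 0
C5: 1C, 1H, 1O, 1Cl → 0 − 1 + 1 + 1 = +1
Sum = +1 + 2 + 2 + 0 + 1 = +6.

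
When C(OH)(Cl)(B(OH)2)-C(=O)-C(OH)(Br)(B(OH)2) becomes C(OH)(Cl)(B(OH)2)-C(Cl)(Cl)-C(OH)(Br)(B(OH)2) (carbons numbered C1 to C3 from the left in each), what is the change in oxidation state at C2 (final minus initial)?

0

Before: C2 has 2 bonds to C, 2 bonds to O → oxidation state +2.
After: C2 has 2 bonds to C, 2 bonds to Cl → oxidation state +2.
Δ = +2 − (+2) = 0, so no net redox change at C2.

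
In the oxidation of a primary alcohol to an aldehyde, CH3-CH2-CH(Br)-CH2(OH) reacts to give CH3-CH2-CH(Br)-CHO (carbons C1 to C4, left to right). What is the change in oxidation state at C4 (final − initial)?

+2

Before: C4 has 1 bond to C, 2 bonds to H, 1 bond to O → oxidation state -1.
After: C4 has 1 bond to C, 1 bond to H, 2 bonds to O → oxidation state +1.
Δ = +1 − (-1) = +2, so this is an oxidation at C4.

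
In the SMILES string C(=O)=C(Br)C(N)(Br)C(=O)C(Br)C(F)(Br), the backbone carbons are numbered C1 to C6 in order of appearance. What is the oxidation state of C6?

+1

Each bond to a more electronegative atom (O, N, halogen) counts +1, each bond to a less electronegative atom (H, metal, B, Si) counts −1, and each C–C bond counts 0.
C6 has one bond to C (0), one bond to F (+1), one bond to Br (+1), one bond to H (-1).
Oxidation state = 0 + 1 + 1 − 1 = +1.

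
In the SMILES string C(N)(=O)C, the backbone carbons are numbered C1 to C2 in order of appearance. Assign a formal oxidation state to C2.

-3

Each bond to a more electronegative atom (O, N, halogen) counts +1, each bond to a less electronegative atom (H, metal, B, Si) counts −1, and each C–C bond counts 0.
C2 has one bond to C (0), one bond to H (-1), one bond to H (-1), one bond to H (-1).
Oxidation state = 0 − 1 − 1 − 1 = -3.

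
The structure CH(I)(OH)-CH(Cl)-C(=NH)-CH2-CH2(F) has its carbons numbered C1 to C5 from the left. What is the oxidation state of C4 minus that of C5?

-1

C4: 2C, 2H → 0 − 2 = -2
C5: 1C, 2H, 1F → 0 − 2 + 1 = -1
Difference: -2 − (-1) = -1.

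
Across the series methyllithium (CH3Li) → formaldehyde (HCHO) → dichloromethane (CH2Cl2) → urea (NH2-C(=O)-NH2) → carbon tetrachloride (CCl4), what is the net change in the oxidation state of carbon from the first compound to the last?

Carbon oxidation states along the series — methyllithium: -4, formaldehyde: 0, dichloromethane: 0, urea: +4, carbon tetrachloride: +4.
Net change = +4 − (-4) = +8.

+8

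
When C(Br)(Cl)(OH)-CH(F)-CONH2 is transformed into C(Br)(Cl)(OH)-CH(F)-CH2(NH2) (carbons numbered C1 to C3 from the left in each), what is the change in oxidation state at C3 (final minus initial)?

-4

Before: C3 has 1 bond to C, 2 bonds to O, 1 bond to N → oxidation state +3.
After: C3 has 1 bond to C, 2 bonds to H, 1 bond to N → oxidation state -1.
Δ = -1 − (+3) = -4, so this is a reduction at C3.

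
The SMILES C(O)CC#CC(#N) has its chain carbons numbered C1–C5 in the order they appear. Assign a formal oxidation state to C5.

Assign +1 per bond to O/N/halogen, −1 per bond to H or an electropositive element, and 0 per bond to carbon.
C5 has one bond to C (0), a triple bond to N (3×+1 = +3).
Oxidation state = 0 + 3 = +3.

+3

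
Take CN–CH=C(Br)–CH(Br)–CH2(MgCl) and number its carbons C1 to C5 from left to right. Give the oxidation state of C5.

-3

Each bond to a more electronegative atom (O, N, halogen) counts +1, each bond to a less electronegative atom (H, metal, B, Si) counts −1, and each C–C bond counts 0.
C5 has one bond to C (0), one bond to Mg (-1), one bond to H (-1), one bond to H (-1).
Oxidation state = 0 − 1 − 1 − 1 = -3.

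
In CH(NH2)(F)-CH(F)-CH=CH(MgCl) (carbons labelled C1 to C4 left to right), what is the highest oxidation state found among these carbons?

+1

Bonds to more-electronegative neighbours contribute +1 each, bonds to H or metals contribute −1 each, and C–C bonds contribute 0. Tallying each carbon:
C1: 1C, 1H, 1N, 1F → 0 − 1 + 1 + 1 = +1
C2: 2C, 1H, 1F → 0 − 1 + 1 = 0
C3: 3C, 1H → 0 − 1 = -1
C4: 2C, 1H, 1Mg → 0 − 1 − 1 = -2
The highest value is +1.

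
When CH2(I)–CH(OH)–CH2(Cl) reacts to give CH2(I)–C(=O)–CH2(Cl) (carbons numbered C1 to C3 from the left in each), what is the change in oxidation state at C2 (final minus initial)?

+2

Before: C2 has 2 bonds to C, 1 bond to H, 1 bond to O → oxidation state 0.
After: C2 has 2 bonds to C, 2 bonds to O → oxidation state +2.
Δ = +2 − (0) = +2, so this is an oxidation at C2.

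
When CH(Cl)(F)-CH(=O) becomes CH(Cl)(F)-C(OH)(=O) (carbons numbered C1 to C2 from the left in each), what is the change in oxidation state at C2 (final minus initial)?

Before: C2 has 1 bond to C, 1 bond to H, 2 bonds to O → oxidation state +1.
After: C2 has 1 bond to C, 3 bonds to O → oxidation state +3.
Δ = +3 − (+1) = +2, so this is an oxidation at C2.

+2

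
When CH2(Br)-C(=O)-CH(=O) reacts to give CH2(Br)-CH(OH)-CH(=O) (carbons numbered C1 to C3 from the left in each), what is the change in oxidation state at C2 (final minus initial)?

-2

Before: C2 has 2 bonds to C, 2 bonds to O → oxidation state +2.
After: C2 has 2 bonds to C, 1 bond to H, 1 bond to O → oxidation state 0.
Δ = 0 − (+2) = -2, so this is a reduction at C2.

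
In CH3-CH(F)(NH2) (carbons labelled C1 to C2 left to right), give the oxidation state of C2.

Assign +1 per bond to O/N/halogen, −1 per bond to H or an electropositive element, and 0 per bond to carbon.
C2 has one bond to C (0), one bond to H (-1), one bond to F (+1), one bond to N (+1).
Oxidation state = 0 − 1 + 1 + 1 = +1.

+1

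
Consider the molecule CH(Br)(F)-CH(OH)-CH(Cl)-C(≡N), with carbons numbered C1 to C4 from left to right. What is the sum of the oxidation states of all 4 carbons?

+4

Tallying each carbon's bonds:
C1: 1C, 1H, 1F, 1Br → 0 − 1 + 1 + 1 = +1
C2: 2C, 1H, 1O → 0 − 1 + 1 = 0
C3: 2C, 1H, 1Cl → 0 − 1 + 1 = 0
C4: 1C, 3N → 0 + 3 = +3
Sum = +1 + 0 + 0 + 3 = +4.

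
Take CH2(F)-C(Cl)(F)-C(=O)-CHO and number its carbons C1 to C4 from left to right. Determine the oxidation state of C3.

Each bond to a more electronegative atom (O, N, halogen) counts +1, each bond to a less electronegative atom (H, metal, B, Si) counts −1, and each C–C bond counts 0.
C3 has one bond to C (0), one bond to C (0), a double bond to O (2×+1 = +2).
Oxidation state = 0 + 0 + 2 = +2.

+2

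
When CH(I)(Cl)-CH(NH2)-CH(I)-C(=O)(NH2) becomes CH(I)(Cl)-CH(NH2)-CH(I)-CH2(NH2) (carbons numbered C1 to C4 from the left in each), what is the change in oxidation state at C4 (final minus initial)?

-4

Before: C4 has 1 bond to C, 2 bonds to O, 1 bond to N → oxidation state +3.
After: C4 has 1 bond to C, 2 bonds to H, 1 bond to N → oxidation state -1.
Δ = -1 − (+3) = -4, so this is a reduction at C4.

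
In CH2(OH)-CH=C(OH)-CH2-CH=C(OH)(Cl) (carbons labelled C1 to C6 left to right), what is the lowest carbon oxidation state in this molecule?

-2

Tallying each carbon's bonds:
C1: 1C, 2H, 1O → 0 − 2 + 1 = -1
C2: 3C, 1H → 0 − 1 = -1
C3: 3C, 1O → 0 + 1 = +1
C4: 2C, 2H → 0 − 2 = -2
C5: 3C, 1H → 0 − 1 = -1
C6: 2C, 1O, 1Cl → 0 + 1 + 1 = +2
The lowest value is -2.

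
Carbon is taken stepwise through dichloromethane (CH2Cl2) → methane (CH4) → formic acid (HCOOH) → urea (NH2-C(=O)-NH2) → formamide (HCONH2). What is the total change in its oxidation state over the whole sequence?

Carbon oxidation states along the series — dichloromethane: 0, methane: -4, formic acid: +2, urea: +4, formamide: +2.
Net change = +2 − (0) = +2.

+2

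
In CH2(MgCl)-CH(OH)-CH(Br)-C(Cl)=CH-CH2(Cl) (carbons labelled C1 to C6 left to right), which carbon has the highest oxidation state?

C4

Assign +1 per bond to O/N/halogen, −1 per bond to H or an electropositive element, and 0 per bond to carbon. Tallying each carbon:
C1: 1C, 2H, 1Mg → 0 − 2 − 1 = -3
C2: 2C, 1H, 1O → 0 − 1 + 1 = 0
C3: 2C, 1H, 1Br → 0 − 1 + 1 = 0
C4: 3C, 1Cl → 0 + 1 = +1
C5: 3C, 1H → 0 − 1 = -1
C6: 1C, 2H, 1Cl → 0 − 2 + 1 = -1
The most oxidised carbon is C4 at +1.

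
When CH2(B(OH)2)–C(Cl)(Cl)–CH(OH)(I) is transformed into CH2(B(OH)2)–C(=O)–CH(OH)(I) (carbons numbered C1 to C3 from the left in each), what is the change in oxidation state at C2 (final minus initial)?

0

Before: C2 has 2 bonds to C, 2 bonds to Cl → oxidation state +2.
After: C2 has 2 bonds to C, 2 bonds to O → oxidation state +2.
Δ = +2 − (+2) = 0, so no net redox change at C2.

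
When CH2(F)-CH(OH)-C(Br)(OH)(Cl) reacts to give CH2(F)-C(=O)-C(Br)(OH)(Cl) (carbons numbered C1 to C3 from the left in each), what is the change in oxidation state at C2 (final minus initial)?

+2

Before: C2 has 2 bonds to C, 1 bond to H, 1 bond to O → oxidation state 0.
After: C2 has 2 bonds to C, 2 bonds to O → oxidation state +2.
Δ = +2 − (0) = +2, so this is an oxidation at C2.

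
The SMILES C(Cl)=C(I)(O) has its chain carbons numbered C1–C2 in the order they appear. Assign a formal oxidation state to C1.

C1 has a double bond to C (2×0 = 0), one bond to Cl (+1), one bond to H (-1).
Oxidation state = 0 + 1 − 1 = 0.

0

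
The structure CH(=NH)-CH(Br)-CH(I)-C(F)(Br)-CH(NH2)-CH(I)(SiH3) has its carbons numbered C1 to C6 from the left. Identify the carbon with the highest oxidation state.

Tallying each carbon's bonds:
C1: 1C, 1H, 2N → 0 − 1 + 2 = +1
C2: 2C, 1H, 1Br → 0 − 1 + 1 = 0
C3: 2C, 1H, 1I → 0 − 1 + 1 = 0
C4: 2C, 1F, 1Br → 0 + 1 + 1 = +2
C5: 2C, 1H, 1N → 0 − 1 + 1 = 0
C6: 1C, 1H, 1I, 1Si → 0 − 1 + 1 − 1 = -1
The most oxidised carbon is C4 at +2.

C4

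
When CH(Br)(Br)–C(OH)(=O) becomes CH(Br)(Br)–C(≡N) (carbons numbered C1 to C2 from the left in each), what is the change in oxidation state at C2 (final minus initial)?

0

Before: C2 has 1 bond to C, 3 bonds to O → oxidation state +3.
After: C2 has 1 bond to C, 3 bonds to N → oxidation state +3.
Δ = +3 − (+3) = 0, so no net redox change at C2.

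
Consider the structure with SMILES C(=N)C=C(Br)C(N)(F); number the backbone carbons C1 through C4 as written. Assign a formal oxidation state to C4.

Each bond to a more electronegative atom (O, N, halogen) counts +1, each bond to a less electronegative atom (H, metal, B, Si) counts −1, and each C–C bond counts 0.
C4 has one bond to C (0), one bond to N (+1), one bond to F (+1), one bond to H (-1).
Oxidation state = 0 + 1 + 1 − 1 = +1.

+1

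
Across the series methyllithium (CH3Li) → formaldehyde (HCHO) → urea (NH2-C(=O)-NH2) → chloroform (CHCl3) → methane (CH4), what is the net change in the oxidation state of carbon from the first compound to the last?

0

Carbon oxidation states along the series — methyllithium: -4, formaldehyde: 0, urea: +4, chloroform: +2, methane: -4.
Net change = -4 − (-4) = 0.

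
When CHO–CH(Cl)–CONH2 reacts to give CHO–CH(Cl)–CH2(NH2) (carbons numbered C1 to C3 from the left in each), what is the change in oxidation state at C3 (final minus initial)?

Before: C3 has 1 bond to C, 2 bonds to O, 1 bond to N → oxidation state +3.
After: C3 has 1 bond to C, 2 bonds to H, 1 bond to N → oxidation state -1.
Δ = -1 − (+3) = -4, so this is a reduction at C3.

-4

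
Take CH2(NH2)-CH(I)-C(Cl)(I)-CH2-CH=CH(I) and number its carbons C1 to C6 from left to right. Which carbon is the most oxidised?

Tallying each carbon's bonds:
C1: 1C, 2H, 1N → 0 − 2 + 1 = -1
C2: 2C, 1H, 1I → 0 − 1 + 1 = 0
C3: 2C, 1Cl, 1I → 0 + 1 + 1 = +2
C4: 2C, 2H → 0 − 2 = -2
C5: 3C, 1H → 0 − 1 = -1
C6: 2C, 1H, 1I → 0 − 1 + 1 = 0
The most oxidised carbon is C3 at +2.

C3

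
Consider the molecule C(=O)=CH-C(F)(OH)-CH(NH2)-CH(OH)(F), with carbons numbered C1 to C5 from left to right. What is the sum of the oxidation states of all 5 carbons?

Tallying each carbon's bonds:
C1: 2C, 2O → 0 + 2 = +2
C2: 3C, 1H → 0 − 1 = -1
C3: 2C, 1O, 1F → 0 + 1 + 1 = +2
C4: 2C, 1H, 1N → 0 − 1 + 1 = 0
C5: 1C, 1H, 1O, 1F → 0 − 1 + 1 + 1 = +1
Sum = +2 − 1 + 2 + 0 + 1 = +4.

+4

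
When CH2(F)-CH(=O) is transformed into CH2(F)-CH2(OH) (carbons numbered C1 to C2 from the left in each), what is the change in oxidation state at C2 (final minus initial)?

-2

Before: C2 has 1 bond to C, 1 bond to H, 2 bonds to O → oxidation state +1.
After: C2 has 1 bond to C, 2 bonds to H, 1 bond to O → oxidation state -1.
Δ = -1 − (+1) = -2, so this is a reduction at C2.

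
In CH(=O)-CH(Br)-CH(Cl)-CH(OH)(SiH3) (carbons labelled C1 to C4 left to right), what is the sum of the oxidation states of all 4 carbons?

0

Bonds to more-electronegative neighbours contribute +1 each, bonds to H or metals contribute −1 each, and C–C bonds contribute 0. Tallying each carbon:
C1: 1C, 1H, 2O → 0 − 1 + 2 = +1
C2: 2C, 1H, 1Br → 0 − 1 + 1 = 0
C3: 2C, 1H, 1Cl → 0 − 1 + 1 = 0
C4: 1C, 1H, 1O, 1Si → 0 − 1 + 1 − 1 = -1
Sum = +1 + 0 + 0 − 1 = 0.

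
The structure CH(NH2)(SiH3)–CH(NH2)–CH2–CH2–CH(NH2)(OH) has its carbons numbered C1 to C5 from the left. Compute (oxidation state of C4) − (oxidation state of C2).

-2

C4: 2C, 2H → 0 − 2 = -2
C2: 2C, 1H, 1N → 0 − 1 + 1 = 0
Difference: -2 − (0) = -2.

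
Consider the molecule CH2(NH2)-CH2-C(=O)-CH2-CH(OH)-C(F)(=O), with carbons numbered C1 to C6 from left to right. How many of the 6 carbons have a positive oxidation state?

2

Tallying each carbon's bonds:
C1: 1C, 2H, 1N → 0 − 2 + 1 = -1
C2: 2C, 2H → 0 − 2 = -2
C3: 2C, 2O → 0 + 2 = +2
C4: 2C, 2H → 0 − 2 = -2
C5: 2C, 1H, 1O → 0 − 1 + 1 = 0
C6: 1C, 2O, 1F → 0 + 2 + 1 = +3
2 carbons (C3, C6) meet the condition.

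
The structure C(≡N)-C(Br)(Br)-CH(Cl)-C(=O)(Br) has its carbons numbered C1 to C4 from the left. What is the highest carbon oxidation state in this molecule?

Count +1 for every bond to an atom more electronegative than carbon and −1 for every bond to one less electronegative; C–C bonds are 0. Tallying each carbon:
C1: 1C, 3N → 0 + 3 = +3
C2: 2C, 2Br → 0 + 2 = +2
C3: 2C, 1H, 1Cl → 0 − 1 + 1 = 0
C4: 1C, 2O, 1Br → 0 + 2 + 1 = +3
The highest value is +3.

+3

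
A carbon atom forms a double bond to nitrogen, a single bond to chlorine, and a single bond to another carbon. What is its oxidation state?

+3

The carbon has one bond to C (0), one bond to Cl (+1), a double bond to N (2×+1 = +2).
Oxidation state = 0 + 1 + 2 = +3.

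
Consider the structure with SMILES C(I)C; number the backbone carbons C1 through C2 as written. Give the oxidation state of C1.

-1

Bonds to more-electronegative neighbours contribute +1 each, bonds to H or metals contribute −1 each, and C–C bonds contribute 0.
C1 has one bond to C (0), one bond to I (+1), one bond to H (-1), one bond to H (-1).
Oxidation state = 0 + 1 − 1 − 1 = -1.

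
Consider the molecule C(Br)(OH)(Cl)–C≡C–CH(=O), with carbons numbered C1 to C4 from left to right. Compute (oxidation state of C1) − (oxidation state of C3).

C1: 1C, 1O, 1Cl, 1Br → 0 + 1 + 1 + 1 = +3
C3: 4C → 0 = 0
Difference: +3 − (0) = +3.

+3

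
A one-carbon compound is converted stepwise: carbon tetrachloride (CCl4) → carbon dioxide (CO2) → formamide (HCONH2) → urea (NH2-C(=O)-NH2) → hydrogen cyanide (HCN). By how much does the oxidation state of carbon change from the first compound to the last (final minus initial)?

-2

Carbon oxidation states along the series — carbon tetrachloride: +4, carbon dioxide: +4, formamide: +2, urea: +4, hydrogen cyanide: +2.
Net change = +2 − (+4) = -2.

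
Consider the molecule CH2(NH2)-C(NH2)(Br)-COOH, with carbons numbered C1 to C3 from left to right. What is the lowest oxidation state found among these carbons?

-1

Assign +1 per bond to O/N/halogen, −1 per bond to H or an electropositive element, and 0 per bond to carbon. Tallying each carbon:
C1: 1C, 2H, 1N → 0 − 2 + 1 = -1
C2: 2C, 1N, 1Br → 0 + 1 + 1 = +2
C3: 1C, 3O → 0 + 3 = +3
The lowest value is -1.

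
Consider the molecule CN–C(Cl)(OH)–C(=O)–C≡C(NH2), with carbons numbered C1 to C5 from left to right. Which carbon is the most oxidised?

C1

Tallying each carbon's bonds:
C1: 1C, 3N → 0 + 3 = +3
C2: 2C, 1O, 1Cl → 0 + 1 + 1 = +2
C3: 2C, 2O → 0 + 2 = +2
C4: 4C → 0 = 0
C5: 3C, 1N → 0 + 1 = +1
The most oxidised carbon is C1 at +3.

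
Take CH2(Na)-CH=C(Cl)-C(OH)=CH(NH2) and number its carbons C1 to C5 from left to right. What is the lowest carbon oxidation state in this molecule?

Tallying each carbon's bonds:
C1: 1C, 2H, 1Na → 0 − 2 − 1 = -3
C2: 3C, 1H → 0 − 1 = -1
C3: 3C, 1Cl → 0 + 1 = +1
C4: 3C, 1O → 0 + 1 = +1
C5: 2C, 1H, 1N → 0 − 1 + 1 = 0
The lowest value is -3.

-3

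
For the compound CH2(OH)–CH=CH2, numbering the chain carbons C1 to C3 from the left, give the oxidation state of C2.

C2 has one bond to C (0), a double bond to C (2×0 = 0), one bond to H (-1).
Oxidation state = 0 + 0 − 1 = -1.

-1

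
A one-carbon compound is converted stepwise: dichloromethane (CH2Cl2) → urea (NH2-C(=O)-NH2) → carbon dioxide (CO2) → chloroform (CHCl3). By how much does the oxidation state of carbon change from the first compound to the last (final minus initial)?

+2

Carbon oxidation states along the series — dichloromethane: 0, urea: +4, carbon dioxide: +4, chloroform: +2.
Net change = +2 − (0) = +2.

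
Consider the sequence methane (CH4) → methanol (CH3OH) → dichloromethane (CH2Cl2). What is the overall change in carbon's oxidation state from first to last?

Carbon oxidation states along the series — methane: -4, methanol: -2, dichloromethane: 0.
Net change = 0 − (-4) = +4.

+4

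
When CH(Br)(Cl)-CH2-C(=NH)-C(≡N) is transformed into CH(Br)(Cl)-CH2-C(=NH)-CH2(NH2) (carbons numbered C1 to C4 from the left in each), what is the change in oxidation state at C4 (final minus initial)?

Before: C4 has 1 bond to C, 3 bonds to N → oxidation state +3.
After: C4 has 1 bond to C, 2 bonds to H, 1 bond to N → oxidation state -1.
Δ = -1 − (+3) = -4, so this is a reduction at C4.

-4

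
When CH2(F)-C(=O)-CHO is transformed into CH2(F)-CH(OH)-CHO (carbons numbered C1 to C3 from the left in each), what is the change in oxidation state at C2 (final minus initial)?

Before: C2 has 2 bonds to C, 2 bonds to O → oxidation state +2.
After: C2 has 2 bonds to C, 1 bond to H, 1 bond to O → oxidation state 0.
Δ = 0 − (+2) = -2, so this is a reduction at C2.

-2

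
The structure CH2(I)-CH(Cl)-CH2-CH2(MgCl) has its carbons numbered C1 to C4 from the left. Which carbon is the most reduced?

C4

Bonds to more-electronegative neighbours contribute +1 each, bonds to H or metals contribute −1 each, and C–C bonds contribute 0. Tallying each carbon:
C1: 1C, 2H, 1I → 0 − 2 + 1 = -1
C2: 2C, 1H, 1Cl → 0 − 1 + 1 = 0
C3: 2C, 2H → 0 − 2 = -2
C4: 1C, 2H, 1Mg → 0 − 2 − 1 = -3
The most reduced carbon is C4 at -3.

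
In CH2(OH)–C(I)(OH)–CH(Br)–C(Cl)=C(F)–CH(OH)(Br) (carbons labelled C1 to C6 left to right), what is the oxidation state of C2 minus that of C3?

+2

C2: 2C, 1O, 1I → 0 + 1 + 1 = +2
C3: 2C, 1H, 1Br → 0 − 1 + 1 = 0
Difference: +2 − (0) = +2.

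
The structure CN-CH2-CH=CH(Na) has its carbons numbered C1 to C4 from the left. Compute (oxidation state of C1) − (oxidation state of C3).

C1: 1C, 3N → 0 + 3 = +3
C3: 3C, 1H → 0 − 1 = -1
Difference: +3 − (-1) = +4.

+4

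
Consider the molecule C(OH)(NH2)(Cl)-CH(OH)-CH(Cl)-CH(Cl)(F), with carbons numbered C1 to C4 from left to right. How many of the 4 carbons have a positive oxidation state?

2

Tallying each carbon's bonds:
C1: 1C, 1O, 1N, 1Cl → 0 + 1 + 1 + 1 = +3
C2: 2C, 1H, 1O → 0 − 1 + 1 = 0
C3: 2C, 1H, 1Cl → 0 − 1 + 1 = 0
C4: 1C, 1H, 1F, 1Cl → 0 − 1 + 1 + 1 = +1
2 carbons (C1, C4) meet the condition.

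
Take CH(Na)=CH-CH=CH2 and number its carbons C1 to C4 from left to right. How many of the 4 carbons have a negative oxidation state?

4

Tallying each carbon's bonds:
C1: 2C, 1H, 1Na → 0 − 1 − 1 = -2
C2: 3C, 1H → 0 − 1 = -1
C3: 3C, 1H → 0 − 1 = -1
C4: 2C, 2H → 0 − 2 = -2
4 carbons (C1, C2, C3, C4) meet the condition.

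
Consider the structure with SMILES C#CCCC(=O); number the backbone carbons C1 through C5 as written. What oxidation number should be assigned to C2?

0

Assign +1 per bond to O/N/halogen, −1 per bond to H or an electropositive element, and 0 per bond to carbon.
C2 has a triple bond to C (3×0 = 0), one bond to C (0).
Oxidation state = 0 + 0 = 0.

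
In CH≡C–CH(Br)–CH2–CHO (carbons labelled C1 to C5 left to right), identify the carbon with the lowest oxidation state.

C4

Tallying each carbon's bonds:
C1: 3C, 1H → 0 − 1 = -1
C2: 4C → 0 = 0
C3: 2C, 1H, 1Br → 0 − 1 + 1 = 0
C4: 2C, 2H → 0 − 2 = -2
C5: 1C, 1H, 2O → 0 − 1 + 2 = +1
The most reduced carbon is C4 at -2.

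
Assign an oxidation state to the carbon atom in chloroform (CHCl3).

The carbon has one bond to H (-1), one bond to Cl (+1), one bond to Cl (+1), one bond to Cl (+1).
Oxidation state = -1 + 1 + 1 + 1 = +2.

+2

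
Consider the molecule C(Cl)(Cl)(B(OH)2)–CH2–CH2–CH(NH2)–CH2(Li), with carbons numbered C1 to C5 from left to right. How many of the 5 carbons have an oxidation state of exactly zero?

1

Tallying each carbon's bonds:
C1: 1C, 2Cl, 1B → 0 + 2 − 1 = +1
C2: 2C, 2H → 0 − 2 = -2
C3: 2C, 2H → 0 − 2 = -2
C4: 2C, 1H, 1N → 0 − 1 + 1 = 0
C5: 1C, 2H, 1Li → 0 − 2 − 1 = -3
1 carbon (C4) meets the condition.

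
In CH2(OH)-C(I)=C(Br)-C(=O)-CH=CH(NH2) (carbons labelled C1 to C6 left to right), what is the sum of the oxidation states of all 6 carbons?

+2

Tallying each carbon's bonds:
C1: 1C, 2H, 1O → 0 − 2 + 1 = -1
C2: 3C, 1I → 0 + 1 = +1
C3: 3C, 1Br → 0 + 1 = +1
C4: 2C, 2O → 0 + 2 = +2
C5: 3C, 1H → 0 − 1 = -1
C6: 2C, 1H, 1N → 0 − 1 + 1 = 0
Sum = -1 + 1 + 1 + 2 − 1 + 0 = +2.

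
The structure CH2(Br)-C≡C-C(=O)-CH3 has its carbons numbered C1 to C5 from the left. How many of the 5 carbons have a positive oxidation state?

1

Tallying each carbon's bonds:
C1: 1C, 2H, 1Br → 0 − 2 + 1 = -1
C2: 4C → 0 = 0
C3: 4C → 0 = 0
C4: 2C, 2O → 0 + 2 = +2
C5: 1C, 3H → 0 − 3 = -3
1 carbon (C4) meets the condition.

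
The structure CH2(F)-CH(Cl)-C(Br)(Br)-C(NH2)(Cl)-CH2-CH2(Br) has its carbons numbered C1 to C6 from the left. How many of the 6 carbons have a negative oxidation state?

3

Tallying each carbon's bonds:
C1: 1C, 2H, 1F → 0 − 2 + 1 = -1
C2: 2C, 1H, 1Cl → 0 − 1 + 1 = 0
C3: 2C, 2Br → 0 + 2 = +2
C4: 2C, 1N, 1Cl → 0 + 1 + 1 = +2
C5: 2C, 2H → 0 − 2 = -2
C6: 1C, 2H, 1Br → 0 − 2 + 1 = -1
3 carbons (C1, C5, C6) meet the condition.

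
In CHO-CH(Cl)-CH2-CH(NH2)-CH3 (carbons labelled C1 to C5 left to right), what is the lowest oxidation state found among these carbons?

Count +1 for every bond to an atom more electronegative than carbon and −1 for every bond to one less electronegative; C–C bonds are 0. Tallying each carbon:
C1: 1C, 1H, 2O → 0 − 1 + 2 = +1
C2: 2C, 1H, 1Cl → 0 − 1 + 1 = 0
C3: 2C, 2H → 0 − 2 = -2
C4: 2C, 1H, 1N → 0 − 1 + 1 = 0
C5: 1C, 3H → 0 − 3 = -3
The lowest value is -3.

-3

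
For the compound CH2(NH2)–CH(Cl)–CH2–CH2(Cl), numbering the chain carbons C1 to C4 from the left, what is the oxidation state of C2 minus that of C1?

C2: 2C, 1H, 1Cl → 0 − 1 + 1 = 0
C1: 1C, 2H, 1N → 0 − 2 + 1 = -1
Difference: 0 − (-1) = +1.

+1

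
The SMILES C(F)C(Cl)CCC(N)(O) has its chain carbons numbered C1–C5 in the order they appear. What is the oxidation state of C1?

-1

Each bond to a more electronegative atom (O, N, halogen) counts +1, each bond to a less electronegative atom (H, metal, B, Si) counts −1, and each C–C bond counts 0.
C1 has one bond to C (0), one bond to H (-1), one bond to H (-1), one bond to F (+1).
Oxidation state = 0 − 1 − 1 + 1 = -1.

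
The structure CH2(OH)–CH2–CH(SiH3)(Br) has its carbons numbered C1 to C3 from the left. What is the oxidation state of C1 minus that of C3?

0

C1: 1C, 2H, 1O → 0 − 2 + 1 = -1
C3: 1C, 1H, 1Br, 1Si → 0 − 1 + 1 − 1 = -1
Difference: -1 − (-1) = 0.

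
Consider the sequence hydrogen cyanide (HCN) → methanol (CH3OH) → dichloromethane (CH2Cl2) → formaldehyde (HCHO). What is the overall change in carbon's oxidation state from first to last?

-2

Carbon oxidation states along the series — hydrogen cyanide: +2, methanol: -2, dichloromethane: 0, formaldehyde: 0.
Net change = 0 − (+2) = -2.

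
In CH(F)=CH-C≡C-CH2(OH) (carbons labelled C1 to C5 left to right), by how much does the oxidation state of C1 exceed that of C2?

C1: 2C, 1H, 1F → 0 − 1 + 1 = 0
C2: 3C, 1H → 0 − 1 = -1
Difference: 0 − (-1) = +1.

+1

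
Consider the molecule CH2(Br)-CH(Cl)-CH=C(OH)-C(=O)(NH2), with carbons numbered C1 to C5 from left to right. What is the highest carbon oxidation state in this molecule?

Tallying each carbon's bonds:
C1: 1C, 2H, 1Br → 0 − 2 + 1 = -1
C2: 2C, 1H, 1Cl → 0 − 1 + 1 = 0
C3: 3C, 1H → 0 − 1 = -1
C4: 3C, 1O → 0 + 1 = +1
C5: 1C, 2O, 1N → 0 + 2 + 1 = +3
The highest value is +3.

+3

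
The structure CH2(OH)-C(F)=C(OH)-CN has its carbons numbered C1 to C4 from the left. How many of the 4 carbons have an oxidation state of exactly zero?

Tallying each carbon's bonds:
C1: 1C, 2H, 1O → 0 − 2 + 1 = -1
C2: 3C, 1F → 0 + 1 = +1
C3: 3C, 1O → 0 + 1 = +1
C4: 1C, 3N → 0 + 3 = +3
0 carbons meet the condition.

0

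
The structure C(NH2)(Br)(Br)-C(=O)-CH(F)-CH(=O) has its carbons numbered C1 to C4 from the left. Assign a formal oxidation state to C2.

+2

C2 has one bond to C (0), one bond to C (0), a double bond to O (2×+1 = +2).
Oxidation state = 0 + 0 + 2 = +2.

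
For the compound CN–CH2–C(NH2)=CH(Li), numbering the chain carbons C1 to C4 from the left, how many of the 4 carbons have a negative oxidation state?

2

Tallying each carbon's bonds:
C1: 1C, 3N → 0 + 3 = +3
C2: 2C, 2H → 0 − 2 = -2
C3: 3C, 1N → 0 + 1 = +1
C4: 2C, 1H, 1Li → 0 − 1 − 1 = -2
2 carbons (C2, C4) meet the condition.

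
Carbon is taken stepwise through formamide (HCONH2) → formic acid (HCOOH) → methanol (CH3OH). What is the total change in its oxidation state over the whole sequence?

-4

Carbon oxidation states along the series — formamide: +2, formic acid: +2, methanol: -2.
Net change = -2 − (+2) = -4.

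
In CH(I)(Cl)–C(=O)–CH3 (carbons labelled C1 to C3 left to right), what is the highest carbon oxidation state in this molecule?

+2

Tallying each carbon's bonds:
C1: 1C, 1H, 1Cl, 1I → 0 − 1 + 1 + 1 = +1
C2: 2C, 2O → 0 + 2 = +2
C3: 1C, 3H → 0 − 3 = -3
The highest value is +2.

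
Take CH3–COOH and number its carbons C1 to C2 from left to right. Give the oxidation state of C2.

C2 has one bond to C (0), a double bond to O (2×+1 = +2), one bond to O (+1).
Oxidation state = 0 + 2 + 1 = +3.

+3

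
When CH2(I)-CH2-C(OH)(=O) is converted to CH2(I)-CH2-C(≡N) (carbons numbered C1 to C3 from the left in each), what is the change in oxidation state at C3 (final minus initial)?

Before: C3 has 1 bond to C, 3 bonds to O → oxidation state +3.
After: C3 has 1 bond to C, 3 bonds to N → oxidation state +3.
Δ = +3 − (+3) = 0, so no net redox change at C3.

0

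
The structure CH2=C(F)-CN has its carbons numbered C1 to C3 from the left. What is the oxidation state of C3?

+3

Each bond to a more electronegative atom (O, N, halogen) counts +1, each bond to a less electronegative atom (H, metal, B, Si) counts −1, and each C–C bond counts 0.
C3 has one bond to C (0), a triple bond to N (3×+1 = +3).
Oxidation state = 0 + 3 = +3.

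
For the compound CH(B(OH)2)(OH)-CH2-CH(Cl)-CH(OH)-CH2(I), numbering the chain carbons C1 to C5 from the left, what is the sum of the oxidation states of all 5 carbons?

Each bond to a more electronegative atom (O, N, halogen) counts +1, each bond to a less electronegative atom (H, metal, B, Si) counts −1, and each C–C bond counts 0. Tallying each carbon:
C1: 1C, 1H, 1O, 1B → 0 − 1 + 1 − 1 = -1
C2: 2C, 2H → 0 − 2 = -2
C3: 2C, 1H, 1Cl → 0 − 1 + 1 = 0
C4: 2C, 1H, 1O → 0 − 1 + 1 = 0
C5: 1C, 2H, 1I → 0 − 2 + 1 = -1
Sum = -1 − 2 + 0 + 0 − 1 = -4.

-4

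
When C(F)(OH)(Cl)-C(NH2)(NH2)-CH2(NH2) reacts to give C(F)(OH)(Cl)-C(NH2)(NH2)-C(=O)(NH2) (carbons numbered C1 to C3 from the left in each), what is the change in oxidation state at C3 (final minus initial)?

+4

Before: C3 has 1 bond to C, 2 bonds to H, 1 bond to N → oxidation state -1.
After: C3 has 1 bond to C, 2 bonds to O, 1 bond to N → oxidation state +3.
Δ = +3 − (-1) = +4, so this is an oxidation at C3.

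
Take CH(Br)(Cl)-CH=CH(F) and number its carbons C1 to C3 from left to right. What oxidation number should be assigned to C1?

C1 has one bond to C (0), one bond to Br (+1), one bond to H (-1), one bond to Cl (+1).
Oxidation state = 0 + 1 − 1 + 1 = +1.

+1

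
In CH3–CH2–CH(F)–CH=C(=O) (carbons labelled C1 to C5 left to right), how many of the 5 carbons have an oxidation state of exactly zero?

1

Tallying each carbon's bonds:
C1: 1C, 3H → 0 − 3 = -3
C2: 2C, 2H → 0 − 2 = -2
C3: 2C, 1H, 1F → 0 − 1 + 1 = 0
C4: 3C, 1H → 0 − 1 = -1
C5: 2C, 2O → 0 + 2 = +2
1 carbon (C3) meets the condition.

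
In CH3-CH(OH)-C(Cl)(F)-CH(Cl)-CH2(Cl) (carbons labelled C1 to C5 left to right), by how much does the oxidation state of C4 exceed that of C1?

+3

C4: 2C, 1H, 1Cl → 0 − 1 + 1 = 0
C1: 1C, 3H → 0 − 3 = -3
Difference: 0 − (-3) = +3.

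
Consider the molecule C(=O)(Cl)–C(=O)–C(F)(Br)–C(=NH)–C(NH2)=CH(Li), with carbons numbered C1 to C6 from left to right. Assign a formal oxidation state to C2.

C2 has one bond to C (0), one bond to C (0), a double bond to O (2×+1 = +2).
Oxidation state = 0 + 0 + 2 = +2.

+2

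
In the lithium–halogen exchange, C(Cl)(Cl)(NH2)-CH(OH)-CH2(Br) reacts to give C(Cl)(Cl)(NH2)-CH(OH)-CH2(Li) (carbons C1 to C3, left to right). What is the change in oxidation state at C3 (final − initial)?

-2

Before: C3 has 1 bond to C, 2 bonds to H, 1 bond to Br → oxidation state -1.
After: C3 has 1 bond to C, 2 bonds to H, 1 bond to Li → oxidation state -3.
Δ = -3 − (-1) = -2, so this is a reduction at C3.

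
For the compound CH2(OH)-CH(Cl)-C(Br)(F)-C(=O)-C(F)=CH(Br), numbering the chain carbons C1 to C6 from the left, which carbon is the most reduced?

C1

Count +1 for every bond to an atom more electronegative than carbon and −1 for every bond to one less electronegative; C–C bonds are 0. Tallying each carbon:
C1: 1C, 2H, 1O → 0 − 2 + 1 = -1
C2: 2C, 1H, 1Cl → 0 − 1 + 1 = 0
C3: 2C, 1F, 1Br → 0 + 1 + 1 = +2
C4: 2C, 2O → 0 + 2 = +2
C5: 3C, 1F → 0 + 1 = +1
C6: 2C, 1H, 1Br → 0 − 1 + 1 = 0
The most reduced carbon is C1 at -1.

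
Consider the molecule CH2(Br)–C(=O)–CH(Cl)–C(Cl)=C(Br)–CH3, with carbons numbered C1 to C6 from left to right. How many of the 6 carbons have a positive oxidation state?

Assign +1 per bond to O/N/halogen, −1 per bond to H or an electropositive element, and 0 per bond to carbon. Tallying each carbon:
C1: 1C, 2H, 1Br → 0 − 2 + 1 = -1
C2: 2C, 2O → 0 + 2 = +2
C3: 2C, 1H, 1Cl → 0 − 1 + 1 = 0
C4: 3C, 1Cl → 0 + 1 = +1
C5: 3C, 1Br → 0 + 1 = +1
C6: 1C, 3H → 0 − 3 = -3
3 carbons (C2, C4, C5) meet the condition.

3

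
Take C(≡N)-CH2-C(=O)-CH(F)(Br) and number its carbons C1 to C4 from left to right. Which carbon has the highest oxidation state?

C1

Tallying each carbon's bonds:
C1: 1C, 3N → 0 + 3 = +3
C2: 2C, 2H → 0 − 2 = -2
C3: 2C, 2O → 0 + 2 = +2
C4: 1C, 1H, 1F, 1Br → 0 − 1 + 1 + 1 = +1
The most oxidised carbon is C1 at +3.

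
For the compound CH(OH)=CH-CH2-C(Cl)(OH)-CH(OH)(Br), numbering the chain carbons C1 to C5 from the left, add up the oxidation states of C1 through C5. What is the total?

0

Tallying each carbon's bonds:
C1: 2C, 1H, 1O → 0 − 1 + 1 = 0
C2: 3C, 1H → 0 − 1 = -1
C3: 2C, 2H → 0 − 2 = -2
C4: 2C, 1O, 1Cl → 0 + 1 + 1 = +2
C5: 1C, 1H, 1O, 1Br → 0 − 1 + 1 + 1 = +1
Sum = 0 − 1 − 2 + 2 + 1 = 0.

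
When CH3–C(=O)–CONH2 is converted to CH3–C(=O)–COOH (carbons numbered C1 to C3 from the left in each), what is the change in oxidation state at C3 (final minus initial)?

Before: C3 has 1 bond to C, 2 bonds to O, 1 bond to N → oxidation state +3.
After: C3 has 1 bond to C, 3 bonds to O → oxidation state +3.
Δ = +3 − (+3) = 0, so no net redox change at C3.

0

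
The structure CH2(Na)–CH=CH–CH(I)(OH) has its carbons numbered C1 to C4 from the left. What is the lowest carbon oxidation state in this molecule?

-3

Each bond to a more electronegative atom (O, N, halogen) counts +1, each bond to a less electronegative atom (H, metal, B, Si) counts −1, and each C–C bond counts 0. Tallying each carbon:
C1: 1C, 2H, 1Na → 0 − 2 − 1 = -3
C2: 3C, 1H → 0 − 1 = -1
C3: 3C, 1H → 0 − 1 = -1
C4: 1C, 1H, 1O, 1I → 0 − 1 + 1 + 1 = +1
The lowest value is -3.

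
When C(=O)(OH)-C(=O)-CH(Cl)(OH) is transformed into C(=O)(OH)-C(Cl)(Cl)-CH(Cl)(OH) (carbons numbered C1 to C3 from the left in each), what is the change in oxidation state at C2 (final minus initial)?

Before: C2 has 2 bonds to C, 2 bonds to O → oxidation state +2.
After: C2 has 2 bonds to C, 2 bonds to Cl → oxidation state +2.
Δ = +2 − (+2) = 0, so no net redox change at C2.

0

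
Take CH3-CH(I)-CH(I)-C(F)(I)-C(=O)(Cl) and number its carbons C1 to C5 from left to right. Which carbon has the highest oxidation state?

C5

Bonds to more-electronegative neighbours contribute +1 each, bonds to H or metals contribute −1 each, and C–C bonds contribute 0. Tallying each carbon:
C1: 1C, 3H → 0 − 3 = -3
C2: 2C, 1H, 1I → 0 − 1 + 1 = 0
C3: 2C, 1H, 1I → 0 − 1 + 1 = 0
C4: 2C, 1F, 1I → 0 + 1 + 1 = +2
C5: 1C, 2O, 1Cl → 0 + 2 + 1 = +3
The most oxidised carbon is C5 at +3.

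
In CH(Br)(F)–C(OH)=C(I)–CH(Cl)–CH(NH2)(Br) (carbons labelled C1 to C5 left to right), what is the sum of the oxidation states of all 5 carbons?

Bonds to more-electronegative neighbours contribute +1 each, bonds to H or metals contribute −1 each, and C–C bonds contribute 0. Tallying each carbon:
C1: 1C, 1H, 1F, 1Br → 0 − 1 + 1 + 1 = +1
C2: 3C, 1O → 0 + 1 = +1
C3: 3C, 1I → 0 + 1 = +1
C4: 2C, 1H, 1Cl → 0 − 1 + 1 = 0
C5: 1C, 1H, 1N, 1Br → 0 − 1 + 1 + 1 = +1
Sum = +1 + 1 + 1 + 0 + 1 = +4.

+4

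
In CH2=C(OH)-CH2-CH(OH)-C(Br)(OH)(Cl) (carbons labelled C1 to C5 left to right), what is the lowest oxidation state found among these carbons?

-2

Tallying each carbon's bonds:
C1: 2C, 2H → 0 − 2 = -2
C2: 3C, 1O → 0 + 1 = +1
C3: 2C, 2H → 0 − 2 = -2
C4: 2C, 1H, 1O → 0 − 1 + 1 = 0
C5: 1C, 1O, 1Cl, 1Br → 0 + 1 + 1 + 1 = +3
The lowest value is -2.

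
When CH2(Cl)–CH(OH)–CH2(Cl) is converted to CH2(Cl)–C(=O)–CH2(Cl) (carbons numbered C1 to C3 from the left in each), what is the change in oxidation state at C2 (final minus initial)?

+2

Before: C2 has 2 bonds to C, 1 bond to H, 1 bond to O → oxidation state 0.
After: C2 has 2 bonds to C, 2 bonds to O → oxidation state +2.
Δ = +2 − (0) = +2, so this is an oxidation at C2.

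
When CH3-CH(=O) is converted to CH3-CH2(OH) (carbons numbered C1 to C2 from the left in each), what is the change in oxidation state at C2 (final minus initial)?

Before: C2 has 1 bond to C, 1 bond to H, 2 bonds to O → oxidation state +1.
After: C2 has 1 bond to C, 2 bonds to H, 1 bond to O → oxidation state -1.
Δ = -1 − (+1) = -2, so this is a reduction at C2.

-2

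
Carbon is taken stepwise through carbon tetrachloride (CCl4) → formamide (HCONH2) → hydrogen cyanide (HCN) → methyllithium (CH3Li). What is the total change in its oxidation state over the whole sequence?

-8

Carbon oxidation states along the series — carbon tetrachloride: +4, formamide: +2, hydrogen cyanide: +2, methyllithium: -4.
Net change = -4 − (+4) = -8.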